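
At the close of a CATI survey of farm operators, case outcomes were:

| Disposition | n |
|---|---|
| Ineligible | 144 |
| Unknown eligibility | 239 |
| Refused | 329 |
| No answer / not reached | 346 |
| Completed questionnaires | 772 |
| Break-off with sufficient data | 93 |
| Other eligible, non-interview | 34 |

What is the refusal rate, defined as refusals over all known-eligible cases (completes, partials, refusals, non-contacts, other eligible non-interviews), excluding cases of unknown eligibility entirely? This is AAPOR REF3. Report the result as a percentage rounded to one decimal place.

20.9%

Num → 329
Denominator → 772 + 93 + 329 + 346 + 34 = 1574
REF3 = 329 / 1574 = 0.2090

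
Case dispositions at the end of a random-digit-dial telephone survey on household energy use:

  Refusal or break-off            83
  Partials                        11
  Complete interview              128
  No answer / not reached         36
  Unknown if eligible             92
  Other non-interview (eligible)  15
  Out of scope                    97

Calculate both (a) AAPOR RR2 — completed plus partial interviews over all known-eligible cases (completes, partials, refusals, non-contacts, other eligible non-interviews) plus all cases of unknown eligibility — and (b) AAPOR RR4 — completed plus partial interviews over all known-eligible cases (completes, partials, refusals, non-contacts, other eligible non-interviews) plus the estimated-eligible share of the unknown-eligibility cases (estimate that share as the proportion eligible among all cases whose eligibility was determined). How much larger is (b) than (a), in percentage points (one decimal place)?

2.7

Top = 128 + 11 = 139
Base = 128 + 11 + 83 + 36 + 15 + 92 = 365
RR2 = 139 / 365 = 0.3808
Eligible (known) = 128 + 11 + 83 + 36 + 15 = 273
e = 273 / (273 + 97) = 273 / 370 = 0.7378
Estimated eligible among unknowns = 0.7378 × 92 = 67.88
Base = 273 + 67.88 = 340.88
RR4 = 139 / 340.88 = 0.4078
Difference = 40.78 − 38.08 = 2.70 percentage points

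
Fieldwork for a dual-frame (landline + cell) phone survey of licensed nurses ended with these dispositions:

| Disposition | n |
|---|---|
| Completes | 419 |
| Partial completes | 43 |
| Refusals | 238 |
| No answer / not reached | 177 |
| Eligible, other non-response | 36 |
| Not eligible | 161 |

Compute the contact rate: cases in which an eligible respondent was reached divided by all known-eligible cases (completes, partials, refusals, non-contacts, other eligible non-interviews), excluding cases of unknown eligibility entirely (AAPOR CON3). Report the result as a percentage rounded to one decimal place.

Num: 419 + 43 + 238 + 36 = 736
Denom: 419 + 43 + 238 + 177 + 36 = 913
CON3 = 736 / 913 = 0.8061

80.6%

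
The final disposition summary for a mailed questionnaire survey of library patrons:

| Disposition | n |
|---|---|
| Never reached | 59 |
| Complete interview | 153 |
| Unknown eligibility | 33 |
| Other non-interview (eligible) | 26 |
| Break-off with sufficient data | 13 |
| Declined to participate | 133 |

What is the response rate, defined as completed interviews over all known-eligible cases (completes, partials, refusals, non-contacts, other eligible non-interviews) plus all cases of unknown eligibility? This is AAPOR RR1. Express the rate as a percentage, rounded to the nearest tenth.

36.7%

Num = 153
Denom = 153 + 13 + 133 + 59 + 26 + 33 = 417
RR1 = 153 / 417 = 0.3669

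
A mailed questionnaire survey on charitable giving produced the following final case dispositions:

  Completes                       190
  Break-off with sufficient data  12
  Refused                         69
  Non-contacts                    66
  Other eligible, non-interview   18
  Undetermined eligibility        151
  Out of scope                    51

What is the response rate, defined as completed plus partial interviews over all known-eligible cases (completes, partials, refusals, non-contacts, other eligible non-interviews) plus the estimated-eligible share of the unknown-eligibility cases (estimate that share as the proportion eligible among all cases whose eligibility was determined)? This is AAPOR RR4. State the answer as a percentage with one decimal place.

Top: 190 + 12 = 202
Eligible (known): 190 + 12 + 69 + 66 + 18 = 355
e = 355 / (355 + 51) = 355 / 406 = 0.8744
Estimated eligible among unknowns: 0.8744 × 151 = 132.03
Denominator: 355 + 132.03 = 487.03
RR4 = 202 / 487.03 = 0.4148

41.5%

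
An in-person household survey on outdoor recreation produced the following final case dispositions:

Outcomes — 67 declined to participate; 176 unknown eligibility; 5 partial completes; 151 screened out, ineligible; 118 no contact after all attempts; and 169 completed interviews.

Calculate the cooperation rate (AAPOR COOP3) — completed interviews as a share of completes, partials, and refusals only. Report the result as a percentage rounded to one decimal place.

70.1%

Top = 169
Base = 169 + 5 + 67 = 241
COOP3 = 169 / 241 = 0.7012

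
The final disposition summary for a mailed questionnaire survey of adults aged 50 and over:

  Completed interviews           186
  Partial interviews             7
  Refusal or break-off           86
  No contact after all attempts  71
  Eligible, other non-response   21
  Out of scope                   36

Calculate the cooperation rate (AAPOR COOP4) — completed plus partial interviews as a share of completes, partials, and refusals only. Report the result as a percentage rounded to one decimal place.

Num = 186 + 7 = 193
Base = 186 + 7 + 86 = 279
COOP4 = 193 / 279 = 0.6918

69.2%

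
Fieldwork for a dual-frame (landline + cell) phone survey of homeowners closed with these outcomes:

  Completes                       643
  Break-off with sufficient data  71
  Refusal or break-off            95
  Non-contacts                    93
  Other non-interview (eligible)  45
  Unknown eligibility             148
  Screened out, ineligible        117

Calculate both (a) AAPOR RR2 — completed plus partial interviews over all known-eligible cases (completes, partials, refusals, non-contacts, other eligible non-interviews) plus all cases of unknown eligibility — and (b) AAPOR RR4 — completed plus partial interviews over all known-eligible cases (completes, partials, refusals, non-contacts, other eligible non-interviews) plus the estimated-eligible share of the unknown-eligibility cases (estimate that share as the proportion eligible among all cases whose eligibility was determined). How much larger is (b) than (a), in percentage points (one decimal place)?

Num: 643 + 71 = 714
Denom: 643 + 71 + 95 + 93 + 45 + 148 = 1095
RR2 = 714 / 1095 = 0.6521
Eligible (known): 643 + 71 + 95 + 93 + 45 = 947
e = 947 / (947 + 117) = 947 / 1064 = 0.8900
Eligible share of unknowns: 0.8900 × 148 = 131.72
Denom: 947 + 131.72 = 1078.72
RR4 = 714 / 1078.72 = 0.6619
Difference = 66.19 − 65.21 = 0.98 percentage points

1.0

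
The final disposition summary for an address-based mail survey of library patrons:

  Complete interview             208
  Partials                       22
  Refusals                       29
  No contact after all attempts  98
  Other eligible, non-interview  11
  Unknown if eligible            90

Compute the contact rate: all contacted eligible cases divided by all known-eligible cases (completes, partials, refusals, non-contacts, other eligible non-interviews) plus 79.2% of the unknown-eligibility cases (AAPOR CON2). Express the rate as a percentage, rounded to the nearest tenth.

61.5%

Num → 208 + 22 + 29 + 11 = 270
Eligible (known) → 208 + 22 + 29 + 98 + 11 = 368
e × U → 0.7920 × 90 = 71.28
Base → 368 + 71.28 = 439.28
CON2 = 270 / 439.28 = 0.6146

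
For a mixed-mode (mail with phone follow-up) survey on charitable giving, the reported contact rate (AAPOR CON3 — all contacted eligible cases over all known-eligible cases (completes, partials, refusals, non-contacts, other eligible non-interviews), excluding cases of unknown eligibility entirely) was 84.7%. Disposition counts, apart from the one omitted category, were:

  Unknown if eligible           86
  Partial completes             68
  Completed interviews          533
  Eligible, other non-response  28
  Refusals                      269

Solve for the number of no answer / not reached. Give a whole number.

162

Top = 533 + 68 + 269 + 28 = 898
CON3 = 898 / D = 0.847
D = 898 / 0.847 = 1060.2
Rest of base = 898
no answer / not reached = 1060.2 − 898 ≈ 162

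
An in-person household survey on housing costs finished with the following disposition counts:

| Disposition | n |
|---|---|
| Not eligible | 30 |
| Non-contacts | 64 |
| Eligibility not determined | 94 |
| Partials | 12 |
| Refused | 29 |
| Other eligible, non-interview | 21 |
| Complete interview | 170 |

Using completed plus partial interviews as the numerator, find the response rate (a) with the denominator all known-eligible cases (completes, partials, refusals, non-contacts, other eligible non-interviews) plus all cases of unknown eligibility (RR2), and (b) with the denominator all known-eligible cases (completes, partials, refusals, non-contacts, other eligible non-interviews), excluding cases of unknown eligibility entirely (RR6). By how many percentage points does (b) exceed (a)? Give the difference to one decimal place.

14.8

Top = 170 + 12 = 182
Denominator = 170 + 12 + 29 + 64 + 21 + 94 = 390
RR2 = 182 / 390 = 0.4667
Denominator = 170 + 12 + 29 + 64 + 21 = 296
RR6 = 182 / 296 = 0.6149
Difference = 61.49 − 46.67 = 14.82 percentage points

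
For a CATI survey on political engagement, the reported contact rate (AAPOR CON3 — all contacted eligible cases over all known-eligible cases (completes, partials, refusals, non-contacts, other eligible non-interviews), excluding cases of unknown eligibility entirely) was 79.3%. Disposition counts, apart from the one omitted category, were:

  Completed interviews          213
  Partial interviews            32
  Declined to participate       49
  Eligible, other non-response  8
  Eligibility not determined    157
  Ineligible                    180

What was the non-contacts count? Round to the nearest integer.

Numerator: 213 + 32 + 49 + 8 = 302
CON3 = 302 / D = 0.793
D = 302 / 0.793 = 380.8
Other denominator terms total 302
non-contacts = 380.8 − 302 ≈ 79

79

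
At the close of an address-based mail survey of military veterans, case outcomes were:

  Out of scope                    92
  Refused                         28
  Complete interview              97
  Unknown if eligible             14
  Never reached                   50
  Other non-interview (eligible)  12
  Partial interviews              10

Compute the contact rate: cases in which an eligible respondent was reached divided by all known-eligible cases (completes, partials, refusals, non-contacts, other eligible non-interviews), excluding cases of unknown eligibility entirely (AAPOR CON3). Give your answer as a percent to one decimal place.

Top: 97 + 10 + 28 + 12 = 147
Base: 97 + 10 + 28 + 50 + 12 = 197
CON3 = 147 / 197 = 0.7462

74.6%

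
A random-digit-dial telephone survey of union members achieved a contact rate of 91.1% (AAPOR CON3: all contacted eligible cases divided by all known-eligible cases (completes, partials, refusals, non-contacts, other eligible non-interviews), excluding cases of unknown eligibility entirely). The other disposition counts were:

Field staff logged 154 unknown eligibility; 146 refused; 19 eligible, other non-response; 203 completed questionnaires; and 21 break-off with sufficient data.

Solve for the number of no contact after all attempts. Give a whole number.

Top = 203 + 21 + 146 + 19 = 389
CON3 = 389 / D = 0.911
D = 389 / 0.911 = 427.0
Other denominator terms total 389
no contact after all attempts = 427.0 − 389 ≈ 38

38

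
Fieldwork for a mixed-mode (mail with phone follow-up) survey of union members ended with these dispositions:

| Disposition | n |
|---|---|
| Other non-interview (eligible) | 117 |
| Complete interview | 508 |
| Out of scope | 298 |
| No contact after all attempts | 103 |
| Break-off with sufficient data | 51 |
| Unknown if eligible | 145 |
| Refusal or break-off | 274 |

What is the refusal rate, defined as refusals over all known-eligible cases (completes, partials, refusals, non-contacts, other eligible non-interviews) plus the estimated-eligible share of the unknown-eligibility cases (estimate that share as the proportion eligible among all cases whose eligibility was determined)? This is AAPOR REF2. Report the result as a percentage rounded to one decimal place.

Numerator: 274
Eligible (known): 508 + 51 + 274 + 103 + 117 = 1053
e = 1053 / (1053 + 298) = 1053 / 1351 = 0.7794
e × U: 0.7794 × 145 = 113.01
Denom: 1053 + 113.01 = 1166.01
REF2 = 274 / 1166.01 = 0.2350

23.5%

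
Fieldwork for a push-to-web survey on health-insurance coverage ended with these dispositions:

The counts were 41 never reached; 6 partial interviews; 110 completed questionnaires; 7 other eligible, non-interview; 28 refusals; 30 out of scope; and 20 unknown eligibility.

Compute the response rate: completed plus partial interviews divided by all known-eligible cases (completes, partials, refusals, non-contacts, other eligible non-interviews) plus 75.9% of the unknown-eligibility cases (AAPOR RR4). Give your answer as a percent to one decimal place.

Num: 110 + 6 = 116
Known eligible: 110 + 6 + 28 + 41 + 7 = 192
Estimated eligible among unknowns: 0.7590 × 20 = 15.18
Denom: 192 + 15.18 = 207.18
RR4 = 116 / 207.18 = 0.5599

56.0%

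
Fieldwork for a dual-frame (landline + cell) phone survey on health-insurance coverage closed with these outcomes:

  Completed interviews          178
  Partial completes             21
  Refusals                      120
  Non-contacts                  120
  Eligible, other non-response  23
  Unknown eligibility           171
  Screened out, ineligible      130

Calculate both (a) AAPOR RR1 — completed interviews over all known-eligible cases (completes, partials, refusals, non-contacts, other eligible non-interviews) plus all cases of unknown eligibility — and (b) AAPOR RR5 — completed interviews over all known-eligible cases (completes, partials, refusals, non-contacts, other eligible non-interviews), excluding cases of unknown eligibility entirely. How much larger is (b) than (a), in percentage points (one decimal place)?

10.4

Numerator → 178
Base → 178 + 21 + 120 + 120 + 23 + 171 = 633
RR1 = 178 / 633 = 0.2812
Base → 178 + 21 + 120 + 120 + 23 = 462
RR5 = 178 / 462 = 0.3853
Difference = 38.53 − 28.12 = 10.41 percentage points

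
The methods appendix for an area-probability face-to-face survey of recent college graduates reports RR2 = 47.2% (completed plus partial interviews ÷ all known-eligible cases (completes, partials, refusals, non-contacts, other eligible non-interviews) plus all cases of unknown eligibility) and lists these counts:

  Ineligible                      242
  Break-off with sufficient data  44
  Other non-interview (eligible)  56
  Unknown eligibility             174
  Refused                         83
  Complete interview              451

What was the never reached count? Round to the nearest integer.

Top = 451 + 44 = 495
RR2 = 495 / D = 0.472
D = 495 / 0.472 = 1048.7
Remaining denominator categories sum to 808
never reached = 1048.7 − 808 ≈ 241

241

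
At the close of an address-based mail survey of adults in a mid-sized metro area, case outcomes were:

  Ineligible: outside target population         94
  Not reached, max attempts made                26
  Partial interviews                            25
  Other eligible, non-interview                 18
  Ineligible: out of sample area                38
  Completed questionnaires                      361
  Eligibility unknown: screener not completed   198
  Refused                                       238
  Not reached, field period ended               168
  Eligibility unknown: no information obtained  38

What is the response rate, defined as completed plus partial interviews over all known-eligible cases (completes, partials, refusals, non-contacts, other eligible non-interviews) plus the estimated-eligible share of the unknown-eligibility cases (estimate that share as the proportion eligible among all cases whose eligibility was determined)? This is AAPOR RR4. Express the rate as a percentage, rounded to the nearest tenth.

37.1%

No answer / not reached = 168 + 26 = 194
Unknown if eligible = 198 + 38 = 236
Not eligible = 94 + 38 = 132
Num = 361 + 25 = 386
Determined eligible = 361 + 25 + 238 + 194 + 18 = 836
e = 836 / (836 + 132) = 836 / 968 = 0.8636
Eligible share of unknowns = 0.8636 × 236 = 203.81
Base = 836 + 203.81 = 1039.81
RR4 = 386 / 1039.81 = 0.3712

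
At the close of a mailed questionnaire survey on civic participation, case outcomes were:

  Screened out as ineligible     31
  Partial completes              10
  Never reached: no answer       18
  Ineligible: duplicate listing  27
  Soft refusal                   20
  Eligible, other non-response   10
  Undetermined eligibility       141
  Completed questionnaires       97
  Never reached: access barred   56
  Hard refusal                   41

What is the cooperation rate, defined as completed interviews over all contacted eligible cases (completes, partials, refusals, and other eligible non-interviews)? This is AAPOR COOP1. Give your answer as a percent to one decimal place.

Refused = 41 + 20 = 61
No contact after all attempts = 18 + 56 = 74
Ineligible = 31 + 27 = 58
Num: 97
Denominator: 97 + 10 + 61 + 10 = 178
COOP1 = 97 / 178 = 0.5449

54.5%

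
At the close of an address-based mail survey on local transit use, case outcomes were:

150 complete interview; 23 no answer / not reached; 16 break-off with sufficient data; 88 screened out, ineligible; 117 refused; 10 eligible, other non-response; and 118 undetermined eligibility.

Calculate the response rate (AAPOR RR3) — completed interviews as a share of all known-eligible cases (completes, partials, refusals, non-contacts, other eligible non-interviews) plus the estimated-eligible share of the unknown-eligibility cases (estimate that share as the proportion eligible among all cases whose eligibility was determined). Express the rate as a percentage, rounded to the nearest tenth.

36.7%

Numerator: 150
Known eligible: 150 + 16 + 117 + 23 + 10 = 316
e = 316 / (316 + 88) = 316 / 404 = 0.7822
e × U: 0.7822 × 118 = 92.30
Base: 316 + 92.30 = 408.30
RR3 = 150 / 408.30 = 0.3674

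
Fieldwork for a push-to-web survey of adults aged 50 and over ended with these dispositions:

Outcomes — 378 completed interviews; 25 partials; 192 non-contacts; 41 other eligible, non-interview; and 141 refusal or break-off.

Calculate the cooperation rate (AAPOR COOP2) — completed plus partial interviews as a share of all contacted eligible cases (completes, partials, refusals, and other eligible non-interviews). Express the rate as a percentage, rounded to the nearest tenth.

68.9%

Num: 378 + 25 = 403
Base: 378 + 25 + 141 + 41 = 585
COOP2 = 403 / 585 = 0.6889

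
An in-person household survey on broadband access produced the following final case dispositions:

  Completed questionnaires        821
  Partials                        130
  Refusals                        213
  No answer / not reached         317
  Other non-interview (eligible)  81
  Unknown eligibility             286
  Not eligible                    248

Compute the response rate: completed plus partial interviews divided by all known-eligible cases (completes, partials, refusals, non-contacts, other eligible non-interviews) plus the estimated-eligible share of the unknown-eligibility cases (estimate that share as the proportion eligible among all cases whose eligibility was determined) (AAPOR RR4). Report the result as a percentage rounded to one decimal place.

52.6%

Num → 821 + 130 = 951
Eligible (known) → 821 + 130 + 213 + 317 + 81 = 1562
e = 1562 / (1562 + 248) = 1562 / 1810 = 0.8630
e × U → 0.8630 × 286 = 246.82
Denom → 1562 + 246.82 = 1808.82
RR4 = 951 / 1808.82 = 0.5258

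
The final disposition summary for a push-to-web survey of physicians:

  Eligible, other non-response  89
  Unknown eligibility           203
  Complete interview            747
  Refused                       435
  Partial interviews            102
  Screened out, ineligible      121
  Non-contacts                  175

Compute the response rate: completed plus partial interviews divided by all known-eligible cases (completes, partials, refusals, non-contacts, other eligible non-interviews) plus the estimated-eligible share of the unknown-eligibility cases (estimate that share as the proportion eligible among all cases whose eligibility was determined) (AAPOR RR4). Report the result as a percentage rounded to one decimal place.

Numerator = 747 + 102 = 849
Eligible (known) = 747 + 102 + 435 + 175 + 89 = 1548
e = 1548 / (1548 + 121) = 1548 / 1669 = 0.9275
e × U = 0.9275 × 203 = 188.28
Base = 1548 + 188.28 = 1736.28
RR4 = 849 / 1736.28 = 0.4890

48.9%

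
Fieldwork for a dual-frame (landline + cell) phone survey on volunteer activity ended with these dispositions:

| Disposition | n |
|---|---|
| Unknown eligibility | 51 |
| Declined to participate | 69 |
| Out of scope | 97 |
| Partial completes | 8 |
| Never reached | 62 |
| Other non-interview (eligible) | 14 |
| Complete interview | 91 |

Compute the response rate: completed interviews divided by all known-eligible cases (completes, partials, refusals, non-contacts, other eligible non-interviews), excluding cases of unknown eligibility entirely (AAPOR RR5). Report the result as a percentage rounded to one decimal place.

37.3%

Top → 91
Denom → 91 + 8 + 69 + 62 + 14 = 244
RR5 = 91 / 244 = 0.3730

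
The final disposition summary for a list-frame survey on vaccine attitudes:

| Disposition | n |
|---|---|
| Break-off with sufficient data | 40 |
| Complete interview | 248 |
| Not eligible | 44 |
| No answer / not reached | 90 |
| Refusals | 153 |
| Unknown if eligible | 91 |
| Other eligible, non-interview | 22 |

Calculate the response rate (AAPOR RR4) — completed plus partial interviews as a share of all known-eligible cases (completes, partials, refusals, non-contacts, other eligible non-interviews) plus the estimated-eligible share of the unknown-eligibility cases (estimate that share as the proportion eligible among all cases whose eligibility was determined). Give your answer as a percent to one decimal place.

45.2%

Top: 248 + 40 = 288
Determined eligible: 248 + 40 + 153 + 90 + 22 = 553
e = 553 / (553 + 44) = 553 / 597 = 0.9263
e × U: 0.9263 × 91 = 84.29
Denom: 553 + 84.29 = 637.29
RR4 = 288 / 637.29 = 0.4519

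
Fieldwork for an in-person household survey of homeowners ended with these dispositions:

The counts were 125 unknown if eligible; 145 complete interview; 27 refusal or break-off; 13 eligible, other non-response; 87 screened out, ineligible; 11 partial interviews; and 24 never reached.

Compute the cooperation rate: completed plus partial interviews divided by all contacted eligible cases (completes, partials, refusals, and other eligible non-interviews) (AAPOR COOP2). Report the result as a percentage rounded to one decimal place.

79.6%

Numerator: 145 + 11 = 156
Base: 145 + 11 + 27 + 13 = 196
COOP2 = 156 / 196 = 0.7959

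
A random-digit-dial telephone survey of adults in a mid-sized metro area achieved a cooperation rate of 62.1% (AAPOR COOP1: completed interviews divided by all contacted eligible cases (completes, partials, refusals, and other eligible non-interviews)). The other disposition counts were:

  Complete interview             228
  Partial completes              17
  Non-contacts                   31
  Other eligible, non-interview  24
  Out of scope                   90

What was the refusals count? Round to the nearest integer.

98

COOP1 = 228 / D = 0.621
D = 228 / 0.621 = 367.1
Rest of base = 269
refusals = 367.1 − 269 ≈ 98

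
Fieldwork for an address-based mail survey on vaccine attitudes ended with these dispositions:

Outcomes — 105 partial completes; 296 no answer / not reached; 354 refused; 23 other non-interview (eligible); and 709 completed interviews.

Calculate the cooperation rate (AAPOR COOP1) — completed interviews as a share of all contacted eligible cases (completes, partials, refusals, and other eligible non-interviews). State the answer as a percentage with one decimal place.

Num = 709
Base = 709 + 105 + 354 + 23 = 1191
COOP1 = 709 / 1191 = 0.5953

59.5%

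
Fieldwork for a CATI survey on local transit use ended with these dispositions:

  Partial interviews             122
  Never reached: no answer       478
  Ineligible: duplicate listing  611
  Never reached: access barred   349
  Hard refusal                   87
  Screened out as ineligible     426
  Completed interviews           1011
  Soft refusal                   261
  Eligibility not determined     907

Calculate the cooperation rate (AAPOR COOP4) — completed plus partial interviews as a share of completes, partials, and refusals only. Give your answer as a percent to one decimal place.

76.5%

Refused = 87 + 261 = 348
No answer / not reached = 478 + 349 = 827
Screened out, ineligible = 426 + 611 = 1037
Top: 1011 + 122 = 1133
Base: 1011 + 122 + 348 = 1481
COOP4 = 1133 / 1481 = 0.7650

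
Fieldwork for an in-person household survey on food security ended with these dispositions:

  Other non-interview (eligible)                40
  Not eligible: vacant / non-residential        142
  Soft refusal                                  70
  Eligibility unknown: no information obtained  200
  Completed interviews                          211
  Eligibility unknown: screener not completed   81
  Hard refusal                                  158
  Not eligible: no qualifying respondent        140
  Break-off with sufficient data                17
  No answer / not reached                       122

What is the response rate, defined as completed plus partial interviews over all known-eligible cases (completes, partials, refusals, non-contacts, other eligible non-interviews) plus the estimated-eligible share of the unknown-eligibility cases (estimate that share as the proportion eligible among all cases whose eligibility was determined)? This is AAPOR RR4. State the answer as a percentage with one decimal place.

28.1%

Refusals = 158 + 70 = 228
Unknown eligibility = 81 + 200 = 281
Not eligible = 140 + 142 = 282
Top → 211 + 17 = 228
Determined eligible → 211 + 17 + 228 + 122 + 40 = 618
e = 618 / (618 + 282) = 618 / 900 = 0.6867
e × U → 0.6867 × 281 = 192.96
Denom → 618 + 192.96 = 810.96
RR4 = 228 / 810.96 = 0.2811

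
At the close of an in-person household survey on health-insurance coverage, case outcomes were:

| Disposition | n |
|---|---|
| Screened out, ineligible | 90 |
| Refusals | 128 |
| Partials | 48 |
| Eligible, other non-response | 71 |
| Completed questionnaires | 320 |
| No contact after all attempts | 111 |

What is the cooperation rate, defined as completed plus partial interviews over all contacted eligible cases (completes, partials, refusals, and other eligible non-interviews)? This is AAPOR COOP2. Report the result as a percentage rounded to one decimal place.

64.9%

Numerator → 320 + 48 = 368
Base → 320 + 48 + 128 + 71 = 567
COOP2 = 368 / 567 = 0.6490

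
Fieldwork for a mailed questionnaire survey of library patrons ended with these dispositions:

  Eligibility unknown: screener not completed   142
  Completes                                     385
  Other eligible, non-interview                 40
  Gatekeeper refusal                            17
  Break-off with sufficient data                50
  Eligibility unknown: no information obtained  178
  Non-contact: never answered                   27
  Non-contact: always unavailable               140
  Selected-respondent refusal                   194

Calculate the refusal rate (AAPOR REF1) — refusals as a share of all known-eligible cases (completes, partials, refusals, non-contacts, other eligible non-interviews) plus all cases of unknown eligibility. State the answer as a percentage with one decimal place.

Refusal or break-off = 17 + 194 = 211
No contact after all attempts = 27 + 140 = 167
Unknown eligibility = 142 + 178 = 320
Numerator = 211
Denom = 385 + 50 + 211 + 167 + 40 + 320 = 1173
REF1 = 211 / 1173 = 0.1799

18.0%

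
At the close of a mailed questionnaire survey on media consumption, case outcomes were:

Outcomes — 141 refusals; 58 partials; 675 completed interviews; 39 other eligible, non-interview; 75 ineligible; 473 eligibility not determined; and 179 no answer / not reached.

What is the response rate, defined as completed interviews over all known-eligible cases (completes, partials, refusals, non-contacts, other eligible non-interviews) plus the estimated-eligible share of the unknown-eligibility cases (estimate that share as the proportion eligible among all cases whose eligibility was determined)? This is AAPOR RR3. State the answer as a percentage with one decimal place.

Numerator = 675
Eligible (known) = 675 + 58 + 141 + 179 + 39 = 1092
e = 1092 / (1092 + 75) = 1092 / 1167 = 0.9357
Estimated eligible among unknowns = 0.9357 × 473 = 442.59
Denom = 1092 + 442.59 = 1534.59
RR3 = 675 / 1534.59 = 0.4399

44.0%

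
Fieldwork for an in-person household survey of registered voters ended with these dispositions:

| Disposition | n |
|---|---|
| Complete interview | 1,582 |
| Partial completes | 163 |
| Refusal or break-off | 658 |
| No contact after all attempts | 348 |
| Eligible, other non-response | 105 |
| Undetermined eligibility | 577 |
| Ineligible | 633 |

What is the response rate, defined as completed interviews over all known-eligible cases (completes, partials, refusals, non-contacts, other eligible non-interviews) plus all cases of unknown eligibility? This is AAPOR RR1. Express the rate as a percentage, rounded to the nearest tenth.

46.1%

Num = 1582
Denominator = 1582 + 163 + 658 + 348 + 105 + 577 = 3433
RR1 = 1582 / 3433 = 0.4608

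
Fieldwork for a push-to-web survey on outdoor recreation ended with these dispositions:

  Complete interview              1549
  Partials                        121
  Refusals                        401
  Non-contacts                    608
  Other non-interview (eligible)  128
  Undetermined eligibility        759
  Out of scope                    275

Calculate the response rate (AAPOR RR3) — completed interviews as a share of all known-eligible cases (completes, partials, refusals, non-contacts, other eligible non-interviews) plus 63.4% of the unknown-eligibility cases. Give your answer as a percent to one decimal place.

Top = 1549
Eligible (known) = 1549 + 121 + 401 + 608 + 128 = 2807
e × U = 0.6340 × 759 = 481.21
Denom = 2807 + 481.21 = 3288.21
RR3 = 1549 / 3288.21 = 0.4711

47.1%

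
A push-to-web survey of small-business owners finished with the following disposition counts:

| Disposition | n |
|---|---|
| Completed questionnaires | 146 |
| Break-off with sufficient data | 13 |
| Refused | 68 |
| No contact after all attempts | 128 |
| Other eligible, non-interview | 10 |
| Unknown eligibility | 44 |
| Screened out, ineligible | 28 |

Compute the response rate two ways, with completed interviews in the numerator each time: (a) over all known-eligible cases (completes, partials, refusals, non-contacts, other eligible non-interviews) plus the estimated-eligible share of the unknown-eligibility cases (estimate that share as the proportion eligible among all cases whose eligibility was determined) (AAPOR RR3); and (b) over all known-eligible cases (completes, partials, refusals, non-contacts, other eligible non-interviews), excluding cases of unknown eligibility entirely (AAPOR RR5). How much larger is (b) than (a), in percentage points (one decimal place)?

Num = 146
Determined eligible = 146 + 13 + 68 + 128 + 10 = 365
e = 365 / (365 + 28) = 365 / 393 = 0.9288
Eligible share of unknowns = 0.9288 × 44 = 40.87
Denominator = 365 + 40.87 = 405.87
RR3 = 146 / 405.87 = 0.3597
Denominator = 146 + 13 + 68 + 128 + 10 = 365
RR5 = 146 / 365 = 0.4000
Difference = 40.00 − 35.97 = 4.03 percentage points

4.0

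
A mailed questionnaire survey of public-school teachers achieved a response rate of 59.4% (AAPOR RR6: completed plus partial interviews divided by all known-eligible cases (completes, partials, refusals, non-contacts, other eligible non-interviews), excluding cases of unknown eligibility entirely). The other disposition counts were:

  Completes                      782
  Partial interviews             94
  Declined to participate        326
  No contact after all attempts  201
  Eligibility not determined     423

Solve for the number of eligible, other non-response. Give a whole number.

72

Numerator → 782 + 94 = 876
RR6 = 876 / D = 0.594
D = 876 / 0.594 = 1474.7
Rest of base = 1403
eligible, other non-response = 1474.7 − 1403 ≈ 72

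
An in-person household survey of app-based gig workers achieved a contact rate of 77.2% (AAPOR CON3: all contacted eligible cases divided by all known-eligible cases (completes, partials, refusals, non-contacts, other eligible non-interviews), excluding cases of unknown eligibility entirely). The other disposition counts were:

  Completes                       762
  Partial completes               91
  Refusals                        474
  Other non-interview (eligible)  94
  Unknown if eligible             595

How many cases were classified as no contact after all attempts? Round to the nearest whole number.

420

Num = 762 + 91 + 474 + 94 = 1421
CON3 = 1421 / D = 0.772
D = 1421 / 0.772 = 1840.7
Rest of base = 1421
no contact after all attempts = 1840.7 − 1421 ≈ 420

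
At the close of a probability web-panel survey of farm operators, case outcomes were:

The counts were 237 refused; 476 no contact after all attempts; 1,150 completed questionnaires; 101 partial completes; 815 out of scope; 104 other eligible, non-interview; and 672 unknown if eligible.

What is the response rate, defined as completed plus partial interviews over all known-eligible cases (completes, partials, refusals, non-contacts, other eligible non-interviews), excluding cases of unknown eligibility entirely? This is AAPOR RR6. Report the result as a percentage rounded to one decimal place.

60.5%

Num: 1150 + 101 = 1251
Base: 1150 + 101 + 237 + 476 + 104 = 2068
RR6 = 1251 / 2068 = 0.6049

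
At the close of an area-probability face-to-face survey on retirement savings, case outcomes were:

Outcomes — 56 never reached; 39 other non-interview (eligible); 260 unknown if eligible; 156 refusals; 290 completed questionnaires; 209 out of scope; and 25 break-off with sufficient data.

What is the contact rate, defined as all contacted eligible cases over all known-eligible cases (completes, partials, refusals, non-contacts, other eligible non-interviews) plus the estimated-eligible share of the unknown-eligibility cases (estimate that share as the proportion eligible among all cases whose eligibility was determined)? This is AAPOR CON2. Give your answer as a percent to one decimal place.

67.5%

Num = 290 + 25 + 156 + 39 = 510
Known eligible = 290 + 25 + 156 + 56 + 39 = 566
e = 566 / (566 + 209) = 566 / 775 = 0.7303
Eligible share of unknowns = 0.7303 × 260 = 189.88
Denominator = 566 + 189.88 = 755.88
CON2 = 510 / 755.88 = 0.6747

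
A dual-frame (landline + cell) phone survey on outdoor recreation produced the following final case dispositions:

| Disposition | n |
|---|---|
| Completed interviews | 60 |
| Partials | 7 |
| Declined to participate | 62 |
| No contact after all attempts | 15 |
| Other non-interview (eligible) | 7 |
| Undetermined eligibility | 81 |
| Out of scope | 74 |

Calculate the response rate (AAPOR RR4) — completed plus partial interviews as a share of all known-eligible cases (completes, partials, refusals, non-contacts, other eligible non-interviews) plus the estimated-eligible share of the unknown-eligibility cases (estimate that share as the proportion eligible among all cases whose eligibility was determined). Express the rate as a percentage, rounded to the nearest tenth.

32.6%

Top → 60 + 7 = 67
Determined eligible → 60 + 7 + 62 + 15 + 7 = 151
e = 151 / (151 + 74) = 151 / 225 = 0.6711
e × U → 0.6711 × 81 = 54.36
Denom → 151 + 54.36 = 205.36
RR4 = 67 / 205.36 = 0.3263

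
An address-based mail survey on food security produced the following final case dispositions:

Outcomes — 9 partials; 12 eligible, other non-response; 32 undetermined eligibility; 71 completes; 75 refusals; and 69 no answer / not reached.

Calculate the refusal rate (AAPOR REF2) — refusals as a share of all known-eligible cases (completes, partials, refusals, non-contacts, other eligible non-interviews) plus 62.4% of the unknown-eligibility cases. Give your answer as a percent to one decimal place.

Numerator = 75
Determined eligible = 71 + 9 + 75 + 69 + 12 = 236
e × U = 0.6240 × 32 = 19.97
Denominator = 236 + 19.97 = 255.97
REF2 = 75 / 255.97 = 0.2930

29.3%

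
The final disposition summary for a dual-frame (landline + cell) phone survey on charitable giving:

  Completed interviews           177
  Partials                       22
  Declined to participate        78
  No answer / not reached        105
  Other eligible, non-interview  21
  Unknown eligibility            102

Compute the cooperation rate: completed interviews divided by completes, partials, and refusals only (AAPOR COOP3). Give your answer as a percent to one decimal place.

Numerator → 177
Base → 177 + 22 + 78 = 277
COOP3 = 177 / 277 = 0.6390

63.9%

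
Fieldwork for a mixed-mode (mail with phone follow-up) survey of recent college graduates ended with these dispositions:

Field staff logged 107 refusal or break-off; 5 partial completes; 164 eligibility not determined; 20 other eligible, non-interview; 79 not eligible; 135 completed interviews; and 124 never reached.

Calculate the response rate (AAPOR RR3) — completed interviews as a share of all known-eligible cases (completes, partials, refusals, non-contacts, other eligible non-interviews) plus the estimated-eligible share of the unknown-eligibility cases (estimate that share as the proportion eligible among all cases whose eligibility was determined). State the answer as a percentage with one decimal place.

Numerator = 135
Known eligible = 135 + 5 + 107 + 124 + 20 = 391
e = 391 / (391 + 79) = 391 / 470 = 0.8319
Eligible share of unknowns = 0.8319 × 164 = 136.43
Denom = 391 + 136.43 = 527.43
RR3 = 135 / 527.43 = 0.2560

25.6%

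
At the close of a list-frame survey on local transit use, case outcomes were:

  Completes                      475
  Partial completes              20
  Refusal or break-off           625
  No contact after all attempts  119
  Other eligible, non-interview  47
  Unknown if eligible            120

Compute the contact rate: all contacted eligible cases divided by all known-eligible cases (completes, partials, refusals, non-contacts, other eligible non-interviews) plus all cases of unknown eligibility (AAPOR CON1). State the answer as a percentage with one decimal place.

Top → 475 + 20 + 625 + 47 = 1167
Denom → 475 + 20 + 625 + 119 + 47 + 120 = 1406
CON1 = 1167 / 1406 = 0.8300

83.0%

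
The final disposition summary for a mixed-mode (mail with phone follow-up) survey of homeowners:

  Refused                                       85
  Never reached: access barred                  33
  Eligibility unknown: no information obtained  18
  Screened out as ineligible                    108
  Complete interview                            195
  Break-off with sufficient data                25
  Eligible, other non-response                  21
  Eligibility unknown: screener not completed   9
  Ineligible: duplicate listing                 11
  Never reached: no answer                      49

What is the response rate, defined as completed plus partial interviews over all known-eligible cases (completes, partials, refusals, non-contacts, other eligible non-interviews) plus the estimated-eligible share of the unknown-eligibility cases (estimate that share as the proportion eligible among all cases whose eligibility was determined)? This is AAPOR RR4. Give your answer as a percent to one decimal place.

51.3%

No contact after all attempts = 49 + 33 = 82
Eligibility not determined = 9 + 18 = 27
Ineligible = 108 + 11 = 119
Numerator: 195 + 25 = 220
Determined eligible: 195 + 25 + 85 + 82 + 21 = 408
e = 408 / (408 + 119) = 408 / 527 = 0.7742
Estimated eligible among unknowns: 0.7742 × 27 = 20.90
Base: 408 + 20.90 = 428.90
RR4 = 220 / 428.90 = 0.5129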